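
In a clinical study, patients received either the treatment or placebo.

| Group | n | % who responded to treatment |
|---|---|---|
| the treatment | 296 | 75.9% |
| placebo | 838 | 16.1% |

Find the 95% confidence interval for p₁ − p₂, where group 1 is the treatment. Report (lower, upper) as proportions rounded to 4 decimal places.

(0.5433, 0.6527)

The two standard errors are √(0.7590×0.2410/296) = 0.02486 and √(0.1610×0.8390/838) = 0.01270.
Because the samples are independent, SE_diff = √(0.02486² + 0.01270²) = 0.02792.
Using z* = 1.960 for 95%, ME = 1.960 × 0.02792 = 0.05472.
p̂₁ − p̂₂ = 0.5980; interval 0.5980 ± 0.05472 gives (0.5433, 0.6527).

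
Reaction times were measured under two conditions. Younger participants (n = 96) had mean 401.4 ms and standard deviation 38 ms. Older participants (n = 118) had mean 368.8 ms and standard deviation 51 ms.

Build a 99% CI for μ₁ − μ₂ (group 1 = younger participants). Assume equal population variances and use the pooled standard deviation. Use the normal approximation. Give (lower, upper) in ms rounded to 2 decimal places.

s_p = √[((n₁−1)s₁² + (n₂−1)s₂²)/(n₁+n₂−2)] = √[(95·38² + 117·51²)/212] = 45.6348.
SE = 45.6348·√(1/96 + 1/118) = 6.2723.
With z* = 2.576, margin = 2.576 × 6.2723 = 16.1574.
x̄₁ − x̄₂ = 401.4 − 368.8 = 32.6000; interval 32.6000 ± 16.1574 = (16.44, 48.76).

(16.44, 48.76)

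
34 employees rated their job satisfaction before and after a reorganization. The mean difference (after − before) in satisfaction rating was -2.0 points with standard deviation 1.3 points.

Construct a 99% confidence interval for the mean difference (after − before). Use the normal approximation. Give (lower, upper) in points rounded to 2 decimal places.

(-2.57, -1.43)

Paired design: SE = s_d/√n = 1.3/√34 = 0.2229.
z* = 2.576; margin of error = 2.576 × 0.2229 = 0.5742.
-2.0 ± 0.5742 → (-2.57, -1.43).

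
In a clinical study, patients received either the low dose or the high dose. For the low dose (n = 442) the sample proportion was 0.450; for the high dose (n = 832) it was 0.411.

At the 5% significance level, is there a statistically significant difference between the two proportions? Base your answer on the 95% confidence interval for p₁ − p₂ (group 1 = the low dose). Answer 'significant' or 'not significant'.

Each SE is √(p̂(1−p̂)/n): √(0.4500·0.5500/442) = 0.02366 and √(0.4110·0.5890/832) = 0.01706.
SE(p̂₁ − p̂₂) = √(SE₁² + SE₂²) = √(0.0005597956 + 0.0002910436) = 0.02917, since the two samples are independent.
At 95% confidence z* = 1.960; margin = 1.960 × 0.02917 = 0.05717.
The difference is 0.4500 − 0.4110 = 0.0390, so the interval is 0.0390 ± 0.05717 = (-0.01817, 0.09617).
The interval (-0.01817, 0.09617) contains 0, so the difference is not significant.

not significant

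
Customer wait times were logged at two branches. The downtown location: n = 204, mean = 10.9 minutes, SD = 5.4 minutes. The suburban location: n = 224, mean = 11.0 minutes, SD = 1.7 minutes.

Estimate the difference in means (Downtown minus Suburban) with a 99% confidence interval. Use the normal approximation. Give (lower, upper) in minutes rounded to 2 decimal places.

Per-group SEs: s₁/√n₁ = 5.4/√204 = 0.3781, s₂/√n₂ = 1.7/√224 = 0.1136.
Unpooled SE of the difference: √(0.14295961 + 0.01290496) = 0.3948.
Margin of error = z* · SE = 2.576 × 0.3948 = 1.0170.
x̄₁ − x̄₂ = 10.9 − 11.0 = -0.1000.
CI: -0.1000 ± 1.0170 = (-1.12, 0.92).

(-1.12, 0.92)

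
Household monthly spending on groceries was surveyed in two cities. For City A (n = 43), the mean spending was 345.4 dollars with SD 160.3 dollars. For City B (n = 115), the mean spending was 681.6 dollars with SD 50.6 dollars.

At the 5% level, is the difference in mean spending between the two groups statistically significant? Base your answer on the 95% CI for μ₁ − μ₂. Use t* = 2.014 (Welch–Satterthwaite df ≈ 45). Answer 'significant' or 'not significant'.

Standard errors of each mean: 160.3/√43 = 24.4455 and 50.6/√115 = 4.7185.
SE(x̄₁ − x̄₂) = √(24.4455² + 4.7185²) = 24.8967 for independent samples with unequal variances.
With t* = 2.014, the margin is 2.014 × 24.8967 = 50.1420.
x̄₁ − x̄₂ = 345.4 − 681.6 = -336.2000; the interval is -336.2000 ± 50.1420 = (-386.3420, -286.0580).
The interval (-386.3420, -286.0580) does not contain 0, so the difference is significant.

significant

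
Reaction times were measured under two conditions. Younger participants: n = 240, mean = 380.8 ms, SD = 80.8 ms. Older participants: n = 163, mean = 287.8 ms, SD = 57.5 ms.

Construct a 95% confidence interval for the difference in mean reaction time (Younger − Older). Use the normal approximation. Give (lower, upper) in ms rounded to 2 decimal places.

(79.49, 106.51)

Standard errors of each mean: 80.8/√240 = 5.2156 and 57.5/√163 = 4.5037.
SE(x̄₁ − x̄₂) = √(5.2156² + 4.5037²) = 6.8910 for independent samples with unequal variances.
With z* = 1.960, the margin is 1.960 × 6.8910 = 13.5064.
x̄₁ − x̄₂ = 380.8 − 287.8 = 93.0000; the interval is 93.0000 ± 13.5064 = (79.49, 106.51).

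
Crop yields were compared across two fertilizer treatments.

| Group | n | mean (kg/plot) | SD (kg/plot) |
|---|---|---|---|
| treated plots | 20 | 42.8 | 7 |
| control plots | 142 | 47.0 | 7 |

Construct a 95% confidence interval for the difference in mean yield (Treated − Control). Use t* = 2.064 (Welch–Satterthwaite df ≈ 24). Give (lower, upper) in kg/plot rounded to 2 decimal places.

SE₁ = s₁/√n₁ = 7/√20 = 1.5652; SE₂ = 7/√142 = 0.5874.
Independent samples, unequal variances: SE_diff = √(SE₁² + SE₂²) = √(2.44985104 + 0.34503876) = 1.6718.
t* = 2.064, so margin of error = 2.064 × 1.6718 = 3.4506.
Difference in means = 42.8 − 47.0 = -4.2000.
-4.2000 ± 3.4506 → (-7.65, -0.75).

(-7.65, -0.75)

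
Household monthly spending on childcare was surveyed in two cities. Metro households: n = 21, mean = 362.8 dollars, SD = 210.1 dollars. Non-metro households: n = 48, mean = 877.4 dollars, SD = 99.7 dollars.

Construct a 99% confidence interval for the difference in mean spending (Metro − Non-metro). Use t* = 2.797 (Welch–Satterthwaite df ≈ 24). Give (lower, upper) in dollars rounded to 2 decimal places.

(-649.00, -380.20)

Per-group SEs: s₁/√n₁ = 210.1/√21 = 45.8476, s₂/√n₂ = 99.7/√48 = 14.3905.
Unpooled SE of the difference: √(2102.00242576 + 207.08649025) = 48.0530.
Margin of error = t* · SE = 2.797 × 48.0530 = 134.4042.
x̄₁ − x̄₂ = 362.8 − 877.4 = -514.6000.
CI: -514.6000 ± 134.4042 = (-649.00, -380.20).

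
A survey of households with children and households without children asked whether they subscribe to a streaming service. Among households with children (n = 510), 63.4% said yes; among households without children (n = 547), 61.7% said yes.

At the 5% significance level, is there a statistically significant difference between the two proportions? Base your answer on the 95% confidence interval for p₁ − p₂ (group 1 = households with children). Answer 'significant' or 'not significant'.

The two standard errors are √(0.6340×0.3660/510) = 0.02133 and √(0.6170×0.3830/547) = 0.02078.
Because the samples are independent, SE_diff = √(0.02133² + 0.02078²) = 0.02978.
Using z* = 1.960 for 95%, ME = 1.960 × 0.02978 = 0.05837.
p̂₁ − p̂₂ = 0.0170; interval 0.0170 ± 0.05837 gives (-0.04137, 0.07537).
The interval (-0.04137, 0.07537) contains 0, so the difference is not significant.

not significant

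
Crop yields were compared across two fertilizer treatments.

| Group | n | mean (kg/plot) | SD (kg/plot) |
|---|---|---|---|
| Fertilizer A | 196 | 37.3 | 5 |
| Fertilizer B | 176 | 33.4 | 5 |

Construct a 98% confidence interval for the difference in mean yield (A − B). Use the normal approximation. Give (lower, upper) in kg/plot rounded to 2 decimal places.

(2.69, 5.11)

SE₁ = s₁/√n₁ = 5/√196 = 0.3571; SE₂ = 5/√176 = 0.3769.
Independent samples, unequal variances: SE_diff = √(SE₁² + SE₂²) = √(0.12752041 + 0.14205361) = 0.5192.
z* = 2.326, so margin of error = 2.326 × 0.5192 = 1.2077.
Difference in means = 37.3 − 33.4 = 3.9000.
3.9000 ± 1.2077 → (2.69, 5.11).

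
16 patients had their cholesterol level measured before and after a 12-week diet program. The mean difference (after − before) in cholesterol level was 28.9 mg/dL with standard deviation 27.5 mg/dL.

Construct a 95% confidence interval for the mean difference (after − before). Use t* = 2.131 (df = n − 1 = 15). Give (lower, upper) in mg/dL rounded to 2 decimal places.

(14.25, 43.55)

Paired design: SE = s_d/√n = 27.5/√16 = 6.8750.
t* = 2.131; margin of error = 2.131 × 6.8750 = 14.6506.
28.9 ± 14.6506 → (14.25, 43.55).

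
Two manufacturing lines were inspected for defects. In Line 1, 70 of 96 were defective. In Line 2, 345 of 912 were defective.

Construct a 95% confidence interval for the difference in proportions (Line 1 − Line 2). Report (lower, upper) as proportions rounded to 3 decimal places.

p̂₁ = 70/96 = 0.7292 and p̂₂ = 345/912 = 0.3783.
SE₁ = √(p̂₁(1−p̂₁)/n₁) = √(0.7292·0.2708/96) = 0.04535; SE₂ = √(0.3783·0.6217/912) = 0.01606.
Independent samples: SE of the difference = √(SE₁² + SE₂²) = √(0.0020566225 + 0.0002579236) = 0.04811.
z* for 95% confidence is 1.960, so the margin of error is 1.960 × 0.04811 = 0.09430.
Point estimate p̂₁ − p̂₂ = 0.7292 − 0.3783 = 0.3509.
0.3509 ± 0.09430 → (0.257, 0.445).

(0.257, 0.445)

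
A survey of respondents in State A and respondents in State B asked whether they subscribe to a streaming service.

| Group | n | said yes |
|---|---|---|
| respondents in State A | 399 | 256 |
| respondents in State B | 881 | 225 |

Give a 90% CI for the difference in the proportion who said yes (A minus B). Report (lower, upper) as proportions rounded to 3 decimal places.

Sample proportions: 256/399 = 0.6416, 225/881 = 0.2554.
Each SE is √(p̂(1−p̂)/n): √(0.6416·0.3584/399) = 0.02401 and √(0.2554·0.7446/881) = 0.01469.
SE(p̂₁ − p̂₂) = √(SE₁² + SE₂²) = √(0.0005764801 + 0.0002157961) = 0.02815, since the two samples are independent.
At 90% confidence z* = 1.645; margin = 1.645 × 0.02815 = 0.04631.
The difference is 0.6416 − 0.2554 = 0.3862, so the interval is 0.3862 ± 0.04631 = (0.340, 0.433).

(0.340, 0.433)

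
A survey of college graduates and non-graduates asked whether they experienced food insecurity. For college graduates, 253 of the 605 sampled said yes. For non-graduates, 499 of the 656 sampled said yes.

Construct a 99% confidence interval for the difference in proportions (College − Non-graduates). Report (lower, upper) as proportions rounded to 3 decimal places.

(-0.410, -0.275)

First, p̂₁ = 253/605 = 0.4182; p̂₂ = 499/656 = 0.7607.
The two standard errors are √(0.4182×0.5818/605) = 0.02005 and √(0.7607×0.2393/656) = 0.01666.
Because the samples are independent, SE_diff = √(0.02005² + 0.01666²) = 0.02607.
Using z* = 2.576 for 99%, ME = 2.576 × 0.02607 = 0.06716.
p̂₁ − p̂₂ = -0.3425; interval -0.3425 ± 0.06716 gives (-0.410, -0.275).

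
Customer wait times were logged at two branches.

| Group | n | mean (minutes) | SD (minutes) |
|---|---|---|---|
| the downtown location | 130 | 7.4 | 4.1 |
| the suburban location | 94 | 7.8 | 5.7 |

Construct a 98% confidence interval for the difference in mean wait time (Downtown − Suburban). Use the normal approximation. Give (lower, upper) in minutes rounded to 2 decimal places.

(-2.00, 1.20)

Standard errors of each mean: 4.1/√130 = 0.3596 and 5.7/√94 = 0.5879.
SE(x̄₁ − x̄₂) = √(0.3596² + 0.5879²) = 0.6892 for independent samples with unequal variances.
With z* = 2.326, the margin is 2.326 × 0.6892 = 1.6031.
x̄₁ − x̄₂ = 7.4 − 7.8 = -0.4000; the interval is -0.4000 ± 1.6031 = (-2.00, 1.20).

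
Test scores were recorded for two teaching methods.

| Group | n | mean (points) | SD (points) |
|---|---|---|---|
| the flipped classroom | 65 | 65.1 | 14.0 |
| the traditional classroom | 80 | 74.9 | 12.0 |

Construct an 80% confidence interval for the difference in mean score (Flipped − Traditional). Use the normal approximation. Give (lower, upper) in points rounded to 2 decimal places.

(-12.61, -6.99)

Per-group SEs: s₁/√n₁ = 14.0/√65 = 1.7365, s₂/√n₂ = 12.0/√80 = 1.3416.
Unpooled SE of the difference: √(3.01543225 + 1.79989056) = 2.1944.
Margin of error = z* · SE = 1.282 × 2.1944 = 2.8132.
x̄₁ − x̄₂ = 65.1 − 74.9 = -9.8000.
CI: -9.8000 ± 2.8132 = (-12.61, -6.99).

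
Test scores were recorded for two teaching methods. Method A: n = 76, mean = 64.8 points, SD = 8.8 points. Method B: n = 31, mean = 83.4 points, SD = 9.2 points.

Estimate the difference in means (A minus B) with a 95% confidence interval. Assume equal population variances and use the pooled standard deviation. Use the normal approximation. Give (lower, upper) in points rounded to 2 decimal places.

Pooled variance s_p² = [75·8.8² + 30·9.2²] / (76+31−2) = 79.4971, so s_p = 8.9161.
SE_diff = s_p·√(1/n₁ + 1/n₂) = 8.9161·√(1/76 + 1/31) = 1.9001.
z* = 1.960; margin = 1.960 × 1.9001 = 3.7242.
Difference = 64.8 − 83.4 = -18.6000.
-18.6000 ± 3.7242 → (-22.32, -14.88).

(-22.32, -14.88)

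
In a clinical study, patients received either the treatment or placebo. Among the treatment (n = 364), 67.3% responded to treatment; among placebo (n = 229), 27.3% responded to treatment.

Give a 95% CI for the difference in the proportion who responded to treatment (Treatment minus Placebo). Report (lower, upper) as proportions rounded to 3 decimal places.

(0.325, 0.475)

Each SE is √(p̂(1−p̂)/n): √(0.6730·0.3270/364) = 0.02459 and √(0.2730·0.7270/229) = 0.02944.
SE(p̂₁ − p̂₂) = √(SE₁² + SE₂²) = √(0.0006046681 + 0.0008667136) = 0.03836, since the two samples are independent.
At 95% confidence z* = 1.960; margin = 1.960 × 0.03836 = 0.07519.
The difference is 0.6730 − 0.2730 = 0.4000, so the interval is 0.4000 ± 0.07519 = (0.325, 0.475).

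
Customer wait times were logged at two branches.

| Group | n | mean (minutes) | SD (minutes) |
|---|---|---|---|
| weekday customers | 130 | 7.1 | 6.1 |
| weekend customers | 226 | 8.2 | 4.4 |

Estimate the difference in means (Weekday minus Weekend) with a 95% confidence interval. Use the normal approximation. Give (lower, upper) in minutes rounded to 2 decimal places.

(-2.30, 0.10)

Per-group SEs: s₁/√n₁ = 6.1/√130 = 0.5350, s₂/√n₂ = 4.4/√226 = 0.2927.
Unpooled SE of the difference: √(0.286225 + 0.08567329) = 0.6098.
Margin of error = z* · SE = 1.960 × 0.6098 = 1.1952.
x̄₁ − x̄₂ = 7.1 − 8.2 = -1.1000.
CI: -1.1000 ± 1.1952 = (-2.30, 0.10).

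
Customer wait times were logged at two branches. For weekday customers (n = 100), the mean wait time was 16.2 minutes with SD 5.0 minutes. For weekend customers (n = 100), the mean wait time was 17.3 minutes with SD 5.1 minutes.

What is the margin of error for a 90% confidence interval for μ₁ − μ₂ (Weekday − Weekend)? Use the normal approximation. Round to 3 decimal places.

SE₁ = s₁/√n₁ = 5.0/√100 = 0.5000; SE₂ = 5.1/√100 = 0.5100.
Independent samples, unequal variances: SE_diff = √(SE₁² + SE₂²) = √(0.25 + 0.2601) = 0.7142.
z* = 1.645, so margin of error = 1.645 × 0.7142 = 1.1749.

1.175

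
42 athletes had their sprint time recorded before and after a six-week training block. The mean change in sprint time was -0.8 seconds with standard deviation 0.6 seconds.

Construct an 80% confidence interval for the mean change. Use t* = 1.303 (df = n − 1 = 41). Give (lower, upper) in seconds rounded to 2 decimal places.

This is a matched-pairs design, so SE = s_d/√n = 0.6/√42 = 0.0926.
Margin = 1.303 × 0.0926 = 0.1207; the interval is -0.8 ± 0.1207 = (-0.92, -0.68).

(-0.92, -0.68)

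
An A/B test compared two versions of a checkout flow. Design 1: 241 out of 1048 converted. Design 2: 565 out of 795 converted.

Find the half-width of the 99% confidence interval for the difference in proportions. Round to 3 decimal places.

0.053

Sample proportions: 241/1048 = 0.2300, 565/795 = 0.7107.
Each SE is √(p̂(1−p̂)/n): √(0.2300·0.7700/1048) = 0.01300 and √(0.7107·0.2893/795) = 0.01608.
SE(p̂₁ − p̂₂) = √(SE₁² + SE₂²) = √(0.000169 + 0.0002585664) = 0.02068, since the two samples are independent.
At 99% confidence z* = 2.576; margin = 2.576 × 0.02068 = 0.05327.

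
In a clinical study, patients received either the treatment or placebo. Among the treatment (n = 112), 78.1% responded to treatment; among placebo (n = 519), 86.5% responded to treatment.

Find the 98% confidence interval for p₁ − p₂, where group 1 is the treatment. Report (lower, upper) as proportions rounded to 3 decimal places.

(-0.181, 0.013)

Each SE is √(p̂(1−p̂)/n): √(0.7810·0.2190/112) = 0.03908 and √(0.8650·0.1350/519) = 0.01500.
SE(p̂₁ − p̂₂) = √(SE₁² + SE₂²) = √(0.0015272464 + 0.000225) = 0.04186, since the two samples are independent.
At 98% confidence z* = 2.326; margin = 2.326 × 0.04186 = 0.09737.
The difference is 0.7810 − 0.8650 = -0.0840, so the interval is -0.0840 ± 0.09737 = (-0.181, 0.013).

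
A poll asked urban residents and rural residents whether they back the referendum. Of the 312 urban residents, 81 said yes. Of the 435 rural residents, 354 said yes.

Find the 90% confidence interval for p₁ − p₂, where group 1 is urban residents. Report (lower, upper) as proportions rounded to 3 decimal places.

(-0.605, -0.503)

p̂₁ = 81/312 = 0.2596 and p̂₂ = 354/435 = 0.8138.
SE₁ = √(p̂₁(1−p̂₁)/n₁) = √(0.2596·0.7404/312) = 0.02482; SE₂ = √(0.8138·0.1862/435) = 0.01866.
Independent samples: SE of the difference = √(SE₁² + SE₂²) = √(0.0006160324 + 0.0003481956) = 0.03105.
z* for 90% confidence is 1.645, so the margin of error is 1.645 × 0.03105 = 0.05108.
Point estimate p̂₁ − p̂₂ = 0.2596 − 0.8138 = -0.5542.
-0.5542 ± 0.05108 → (-0.605, -0.503).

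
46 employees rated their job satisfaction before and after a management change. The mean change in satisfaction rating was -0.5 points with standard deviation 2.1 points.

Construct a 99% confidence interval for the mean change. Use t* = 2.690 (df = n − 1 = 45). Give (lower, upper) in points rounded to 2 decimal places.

Paired design: SE = s_d/√n = 2.1/√46 = 0.3096.
t* = 2.690; margin of error = 2.690 × 0.3096 = 0.8328.
-0.5 ± 0.8328 → (-1.33, 0.33).

(-1.33, 0.33)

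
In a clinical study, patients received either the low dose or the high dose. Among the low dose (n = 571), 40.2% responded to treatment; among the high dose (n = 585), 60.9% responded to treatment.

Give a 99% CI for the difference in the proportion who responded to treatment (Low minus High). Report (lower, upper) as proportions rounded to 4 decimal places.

(-0.2811, -0.1329)

The two standard errors are √(0.4020×0.5980/571) = 0.02052 and √(0.6090×0.3910/585) = 0.02018.
Because the samples are independent, SE_diff = √(0.02052² + 0.02018²) = 0.02878.
Using z* = 2.576 for 99%, ME = 2.576 × 0.02878 = 0.07414.
p̂₁ − p̂₂ = -0.2070; interval -0.2070 ± 0.07414 gives (-0.2811, -0.1329).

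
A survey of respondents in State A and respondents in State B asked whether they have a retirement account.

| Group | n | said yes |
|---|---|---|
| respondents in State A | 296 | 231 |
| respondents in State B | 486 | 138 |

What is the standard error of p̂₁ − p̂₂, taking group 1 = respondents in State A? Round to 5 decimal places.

0.03158

p̂₁ = 231/296 = 0.7804 and p̂₂ = 138/486 = 0.2840.
SE₁ = √(p̂₁(1−p̂₁)/n₁) = √(0.7804·0.2196/296) = 0.02406; SE₂ = √(0.2840·0.7160/486) = 0.02045.
Independent samples: SE of the difference = √(SE₁² + SE₂²) = √(0.0005788836 + 0.0004182025) = 0.03158.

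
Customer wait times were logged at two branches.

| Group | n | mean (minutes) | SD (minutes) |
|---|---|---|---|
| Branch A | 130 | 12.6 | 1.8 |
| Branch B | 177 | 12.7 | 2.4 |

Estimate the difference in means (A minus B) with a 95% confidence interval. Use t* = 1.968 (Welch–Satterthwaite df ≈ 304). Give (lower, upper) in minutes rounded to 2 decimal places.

(-0.57, 0.37)

SE₁ = s₁/√n₁ = 1.8/√130 = 0.1579; SE₂ = 2.4/√177 = 0.1804.
Independent samples, unequal variances: SE_diff = √(SE₁² + SE₂²) = √(0.02493241 + 0.03254416) = 0.2397.
t* = 1.968, so margin of error = 1.968 × 0.2397 = 0.4717.
Difference in means = 12.6 − 12.7 = -0.1000.
-0.1000 ± 0.4717 → (-0.57, 0.37).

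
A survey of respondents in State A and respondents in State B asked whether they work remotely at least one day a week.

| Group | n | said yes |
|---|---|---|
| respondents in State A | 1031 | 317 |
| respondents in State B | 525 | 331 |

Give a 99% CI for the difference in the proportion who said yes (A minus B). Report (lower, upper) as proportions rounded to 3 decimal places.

Sample proportions: 317/1031 = 0.3075, 331/525 = 0.6305.
Each SE is √(p̂(1−p̂)/n): √(0.3075·0.6925/1031) = 0.01437 and √(0.6305·0.3695/525) = 0.02107.
SE(p̂₁ − p̂₂) = √(SE₁² + SE₂²) = √(0.0002064969 + 0.0004439449) = 0.02550, since the two samples are independent.
At 99% confidence z* = 2.576; margin = 2.576 × 0.02550 = 0.06569.
The difference is 0.3075 − 0.6305 = -0.3230, so the interval is -0.3230 ± 0.06569 = (-0.389, -0.257).

(-0.389, -0.257)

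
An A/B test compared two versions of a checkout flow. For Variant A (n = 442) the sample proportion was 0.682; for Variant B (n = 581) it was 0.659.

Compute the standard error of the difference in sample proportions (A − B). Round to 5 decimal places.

0.02962

The two standard errors are √(0.6820×0.3180/442) = 0.02215 and √(0.6590×0.3410/581) = 0.01967.
Because the samples are independent, SE_diff = √(0.02215² + 0.01967²) = 0.02962.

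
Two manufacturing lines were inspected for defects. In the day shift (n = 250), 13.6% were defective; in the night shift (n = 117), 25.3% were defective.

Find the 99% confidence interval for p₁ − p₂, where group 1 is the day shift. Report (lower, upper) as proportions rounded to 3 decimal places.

(-0.235, 0.001)

Each SE is √(p̂(1−p̂)/n): √(0.1360·0.8640/250) = 0.02168 and √(0.2530·0.7470/117) = 0.04019.
SE(p̂₁ − p̂₂) = √(SE₁² + SE₂²) = √(0.0004700224 + 0.0016152361) = 0.04566, since the two samples are independent.
At 99% confidence z* = 2.576; margin = 2.576 × 0.04566 = 0.11762.
The difference is 0.1360 − 0.2530 = -0.1170, so the interval is -0.1170 ± 0.11762 = (-0.235, 0.001).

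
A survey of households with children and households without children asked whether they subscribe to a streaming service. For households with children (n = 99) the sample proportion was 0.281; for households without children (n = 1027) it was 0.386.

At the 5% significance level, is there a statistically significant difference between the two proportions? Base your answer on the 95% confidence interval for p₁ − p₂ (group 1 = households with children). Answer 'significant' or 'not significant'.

significant

Each SE is √(p̂(1−p̂)/n): √(0.2810·0.7190/99) = 0.04518 and √(0.3860·0.6140/1027) = 0.01519.
SE(p̂₁ − p̂₂) = √(SE₁² + SE₂²) = √(0.0020412324 + 0.0002307361) = 0.04767, since the two samples are independent.
At 95% confidence z* = 1.960; margin = 1.960 × 0.04767 = 0.09343.
The difference is 0.2810 − 0.3860 = -0.1050, so the interval is -0.1050 ± 0.09343 = (-0.19843, -0.01157).
The interval (-0.19843, -0.01157) does not contain 0, so the difference is significant.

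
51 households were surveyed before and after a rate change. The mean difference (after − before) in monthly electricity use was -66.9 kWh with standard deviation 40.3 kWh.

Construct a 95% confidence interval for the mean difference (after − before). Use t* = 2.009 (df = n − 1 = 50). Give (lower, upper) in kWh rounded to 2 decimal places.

(-78.24, -55.56)

This is a matched-pairs design, so SE = s_d/√n = 40.3/√51 = 5.6431.
Margin = 2.009 × 5.6431 = 11.3370; the interval is -66.9 ± 11.3370 = (-78.24, -55.56).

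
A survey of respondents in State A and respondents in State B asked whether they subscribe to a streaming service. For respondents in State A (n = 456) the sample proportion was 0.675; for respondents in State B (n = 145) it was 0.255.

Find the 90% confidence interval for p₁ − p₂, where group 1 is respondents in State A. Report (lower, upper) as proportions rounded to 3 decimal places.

SE₁ = √(p̂₁(1−p̂₁)/n₁) = √(0.6750·0.3250/456) = 0.02193; SE₂ = √(0.2550·0.7450/145) = 0.03620.
Independent samples: SE of the difference = √(SE₁² + SE₂²) = √(0.0004809249 + 0.00131044) = 0.04232.
z* for 90% confidence is 1.645, so the margin of error is 1.645 × 0.04232 = 0.06962.
Point estimate p̂₁ − p̂₂ = 0.6750 − 0.2550 = 0.4200.
0.4200 ± 0.06962 → (0.350, 0.490).

(0.350, 0.490)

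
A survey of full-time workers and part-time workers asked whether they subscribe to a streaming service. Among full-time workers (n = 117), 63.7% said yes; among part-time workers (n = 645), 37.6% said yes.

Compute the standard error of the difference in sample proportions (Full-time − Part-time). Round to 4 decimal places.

The two standard errors are √(0.6370×0.3630/117) = 0.04446 and √(0.3760×0.6240/645) = 0.01907.
Because the samples are independent, SE_diff = √(0.04446² + 0.01907²) = 0.04838.

0.0484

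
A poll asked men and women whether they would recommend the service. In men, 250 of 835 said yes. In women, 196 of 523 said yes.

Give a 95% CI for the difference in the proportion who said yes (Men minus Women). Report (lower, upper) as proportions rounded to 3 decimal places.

(-0.127, -0.024)

p̂₁ = 250/835 = 0.2994 and p̂₂ = 196/523 = 0.3748.
SE₁ = √(p̂₁(1−p̂₁)/n₁) = √(0.2994·0.7006/835) = 0.01585; SE₂ = √(0.3748·0.6252/523) = 0.02117.
Independent samples: SE of the difference = √(SE₁² + SE₂²) = √(0.0002512225 + 0.0004481689) = 0.02645.
z* for 95% confidence is 1.960, so the margin of error is 1.960 × 0.02645 = 0.05184.
Point estimate p̂₁ − p̂₂ = 0.2994 − 0.3748 = -0.0754.
-0.0754 ± 0.05184 → (-0.127, -0.024).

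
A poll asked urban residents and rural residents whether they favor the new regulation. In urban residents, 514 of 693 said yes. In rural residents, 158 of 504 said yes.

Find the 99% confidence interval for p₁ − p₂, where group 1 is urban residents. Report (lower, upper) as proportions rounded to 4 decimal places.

(0.3599, 0.4965)

p̂₁ = 514/693 = 0.7417 and p̂₂ = 158/504 = 0.3135.
SE₁ = √(p̂₁(1−p̂₁)/n₁) = √(0.7417·0.2583/693) = 0.01663; SE₂ = √(0.3135·0.6865/504) = 0.02066.
Independent samples: SE of the difference = √(SE₁² + SE₂²) = √(0.0002765569 + 0.0004268356) = 0.02652.
z* for 99% confidence is 2.576, so the margin of error is 2.576 × 0.02652 = 0.06832.
Point estimate p̂₁ − p̂₂ = 0.7417 − 0.3135 = 0.4282.
0.4282 ± 0.06832 → (0.3599, 0.4965).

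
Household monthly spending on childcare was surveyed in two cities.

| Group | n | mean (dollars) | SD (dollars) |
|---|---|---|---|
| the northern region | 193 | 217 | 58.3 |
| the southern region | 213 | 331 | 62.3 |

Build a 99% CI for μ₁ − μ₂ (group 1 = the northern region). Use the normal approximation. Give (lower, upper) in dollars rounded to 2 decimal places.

Standard errors of each mean: 58.3/√193 = 4.1965 and 62.3/√213 = 4.2687.
SE(x̄₁ − x̄₂) = √(4.1965² + 4.2687²) = 5.9860 for independent samples with unequal variances.
With z* = 2.576, the margin is 2.576 × 5.9860 = 15.4199.
x̄₁ − x̄₂ = 217 − 331 = -114.0000; the interval is -114.0000 ± 15.4199 = (-129.42, -98.58).

(-129.42, -98.58)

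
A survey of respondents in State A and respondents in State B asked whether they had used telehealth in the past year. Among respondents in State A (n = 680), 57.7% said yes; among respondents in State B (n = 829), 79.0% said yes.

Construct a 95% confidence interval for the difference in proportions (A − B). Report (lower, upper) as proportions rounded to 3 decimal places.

(-0.259, -0.167)

Each SE is √(p̂(1−p̂)/n): √(0.5770·0.4230/680) = 0.01895 and √(0.7900·0.2100/829) = 0.01415.
SE(p̂₁ − p̂₂) = √(SE₁² + SE₂²) = √(0.0003591025 + 0.0002002225) = 0.02365, since the two samples are independent.
At 95% confidence z* = 1.960; margin = 1.960 × 0.02365 = 0.04635.
The difference is 0.5770 − 0.7900 = -0.2130, so the interval is -0.2130 ± 0.04635 = (-0.259, -0.167).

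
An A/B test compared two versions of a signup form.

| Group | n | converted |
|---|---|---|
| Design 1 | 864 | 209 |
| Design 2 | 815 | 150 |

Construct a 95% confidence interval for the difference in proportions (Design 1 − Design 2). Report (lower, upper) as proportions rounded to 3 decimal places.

Sample proportions: 209/864 = 0.2419, 150/815 = 0.1840.
Each SE is √(p̂(1−p̂)/n): √(0.2419·0.7581/864) = 0.01457 and √(0.1840·0.8160/815) = 0.01357.
SE(p̂₁ − p̂₂) = √(SE₁² + SE₂²) = √(0.0002122849 + 0.0001841449) = 0.01991, since the two samples are independent.
At 95% confidence z* = 1.960; margin = 1.960 × 0.01991 = 0.03902.
The difference is 0.2419 − 0.1840 = 0.0579, so the interval is 0.0579 ± 0.03902 = (0.019, 0.097).

(0.019, 0.097)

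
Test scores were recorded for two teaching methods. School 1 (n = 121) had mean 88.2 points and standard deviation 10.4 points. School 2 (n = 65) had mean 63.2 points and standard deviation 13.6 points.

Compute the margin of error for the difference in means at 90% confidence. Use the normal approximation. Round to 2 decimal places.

Per-group SEs: s₁/√n₁ = 10.4/√121 = 0.9455, s₂/√n₂ = 13.6/√65 = 1.6869.
Unpooled SE of the difference: √(0.89397025 + 2.84563161) = 1.9338.
Margin of error = z* · SE = 1.645 × 1.9338 = 3.1811.

3.18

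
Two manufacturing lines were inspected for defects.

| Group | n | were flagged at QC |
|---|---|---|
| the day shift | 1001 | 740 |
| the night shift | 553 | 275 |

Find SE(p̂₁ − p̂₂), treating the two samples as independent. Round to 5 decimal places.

p̂₁ = 740/1001 = 0.7393 and p̂₂ = 275/553 = 0.4973.
SE₁ = √(p̂₁(1−p̂₁)/n₁) = √(0.7393·0.2607/1001) = 0.01388; SE₂ = √(0.4973·0.5027/553) = 0.02126.
Independent samples: SE of the difference = √(SE₁² + SE₂²) = √(0.0001926544 + 0.0004519876) = 0.02539.

0.02539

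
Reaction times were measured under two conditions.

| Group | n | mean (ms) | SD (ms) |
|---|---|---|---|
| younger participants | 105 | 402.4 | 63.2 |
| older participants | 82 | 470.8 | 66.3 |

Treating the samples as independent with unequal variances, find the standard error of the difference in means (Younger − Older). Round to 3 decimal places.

9.573

Per-group SEs: s₁/√n₁ = 63.2/√105 = 6.1677, s₂/√n₂ = 66.3/√82 = 7.3216.
Unpooled SE of the difference: √(38.04052329 + 53.60582656) = 9.5732.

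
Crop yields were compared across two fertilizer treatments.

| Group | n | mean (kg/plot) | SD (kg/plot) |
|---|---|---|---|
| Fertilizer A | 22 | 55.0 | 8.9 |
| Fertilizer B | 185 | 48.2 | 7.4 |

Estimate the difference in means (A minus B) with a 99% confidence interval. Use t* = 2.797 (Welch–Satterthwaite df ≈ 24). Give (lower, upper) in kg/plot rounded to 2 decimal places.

(1.28, 12.32)

SE₁ = s₁/√n₁ = 8.9/√22 = 1.8975; SE₂ = 7.4/√185 = 0.5441.
Independent samples, unequal variances: SE_diff = √(SE₁² + SE₂²) = √(3.60050625 + 0.29604481) = 1.9740.
t* = 2.797, so margin of error = 2.797 × 1.9740 = 5.5213.
Difference in means = 55.0 − 48.2 = 6.8000.
6.8000 ± 5.5213 → (1.28, 12.32).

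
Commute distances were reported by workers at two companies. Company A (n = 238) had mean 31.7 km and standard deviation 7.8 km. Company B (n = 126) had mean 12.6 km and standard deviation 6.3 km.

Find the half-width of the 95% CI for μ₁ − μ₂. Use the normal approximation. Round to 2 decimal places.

1.48

Standard errors of each mean: 7.8/√238 = 0.5056 and 6.3/√126 = 0.5612.
SE(x̄₁ − x̄₂) = √(0.5056² + 0.5612²) = 0.7554 for independent samples with unequal variances.
With z* = 1.960, the margin is 1.960 × 0.7554 = 1.4806.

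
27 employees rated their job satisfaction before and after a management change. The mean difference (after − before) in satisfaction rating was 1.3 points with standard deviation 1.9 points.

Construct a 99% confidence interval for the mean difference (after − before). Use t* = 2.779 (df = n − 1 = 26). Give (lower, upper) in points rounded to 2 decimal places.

(0.28, 2.32)

Paired design: SE = s_d/√n = 1.9/√27 = 0.3657.
t* = 2.779; margin of error = 2.779 × 0.3657 = 1.0163.
1.3 ± 1.0163 → (0.28, 2.32).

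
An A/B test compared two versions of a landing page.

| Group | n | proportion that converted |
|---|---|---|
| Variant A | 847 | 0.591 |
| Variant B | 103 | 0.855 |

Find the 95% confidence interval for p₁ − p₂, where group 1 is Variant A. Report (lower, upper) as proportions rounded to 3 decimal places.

(-0.340, -0.188)

The two standard errors are √(0.5910×0.4090/847) = 0.01689 and √(0.8550×0.1450/103) = 0.03469.
Because the samples are independent, SE_diff = √(0.01689² + 0.03469²) = 0.03858.
Using z* = 1.960 for 95%, ME = 1.960 × 0.03858 = 0.07562.
p̂₁ − p̂₂ = -0.2640; interval -0.2640 ± 0.07562 gives (-0.340, -0.188).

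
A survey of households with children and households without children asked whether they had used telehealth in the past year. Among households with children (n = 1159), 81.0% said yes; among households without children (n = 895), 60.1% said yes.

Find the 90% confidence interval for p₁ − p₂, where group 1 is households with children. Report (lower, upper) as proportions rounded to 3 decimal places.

Each SE is √(p̂(1−p̂)/n): √(0.8100·0.1900/1159) = 0.01152 and √(0.6010·0.3990/895) = 0.01637.
SE(p̂₁ − p̂₂) = √(SE₁² + SE₂²) = √(0.0001327104 + 0.0002679769) = 0.02002, since the two samples are independent.
At 90% confidence z* = 1.645; margin = 1.645 × 0.02002 = 0.03293.
The difference is 0.8100 − 0.6010 = 0.2090, so the interval is 0.2090 ± 0.03293 = (0.176, 0.242).

(0.176, 0.242)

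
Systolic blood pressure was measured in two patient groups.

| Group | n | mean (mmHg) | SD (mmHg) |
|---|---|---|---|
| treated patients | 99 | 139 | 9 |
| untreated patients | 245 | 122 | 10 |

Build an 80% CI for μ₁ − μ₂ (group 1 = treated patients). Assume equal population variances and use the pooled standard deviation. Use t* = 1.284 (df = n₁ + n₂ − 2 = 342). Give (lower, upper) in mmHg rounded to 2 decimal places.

Pooled variance s_p² = [98·9² + 244·10²] / (99+245−2) = 94.5556, so s_p = 9.7240.
SE_diff = s_p·√(1/n₁ + 1/n₂) = 9.7240·√(1/99 + 1/245) = 1.1580.
t* = 1.284; margin = 1.284 × 1.1580 = 1.4869.
Difference = 139 − 122 = 17.0000.
17.0000 ± 1.4869 → (15.51, 18.49).

(15.51, 18.49)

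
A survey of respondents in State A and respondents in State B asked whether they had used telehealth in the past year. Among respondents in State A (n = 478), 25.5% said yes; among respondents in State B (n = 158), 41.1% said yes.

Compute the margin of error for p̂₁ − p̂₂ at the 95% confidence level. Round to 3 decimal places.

SE₁ = √(p̂₁(1−p̂₁)/n₁) = √(0.2550·0.7450/478) = 0.01994; SE₂ = √(0.4110·0.5890/158) = 0.03914.
Independent samples: SE of the difference = √(SE₁² + SE₂²) = √(0.0003976036 + 0.0015319396) = 0.04393.
z* for 95% confidence is 1.960, so the margin of error is 1.960 × 0.04393 = 0.08610.

0.086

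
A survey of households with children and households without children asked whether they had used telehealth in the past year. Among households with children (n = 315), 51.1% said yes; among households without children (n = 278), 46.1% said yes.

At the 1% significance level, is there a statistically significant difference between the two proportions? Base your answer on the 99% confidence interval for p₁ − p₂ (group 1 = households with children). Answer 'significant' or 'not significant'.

The two standard errors are √(0.5110×0.4890/315) = 0.02816 and √(0.4610×0.5390/278) = 0.02990.
Because the samples are independent, SE_diff = √(0.02816² + 0.02990²) = 0.04107.
Using z* = 2.576 for 99%, ME = 2.576 × 0.04107 = 0.10580.
p̂₁ − p̂₂ = 0.0500; interval 0.0500 ± 0.10580 gives (-0.05580, 0.15580).
The interval (-0.05580, 0.15580) contains 0, so the difference is not significant.

not significant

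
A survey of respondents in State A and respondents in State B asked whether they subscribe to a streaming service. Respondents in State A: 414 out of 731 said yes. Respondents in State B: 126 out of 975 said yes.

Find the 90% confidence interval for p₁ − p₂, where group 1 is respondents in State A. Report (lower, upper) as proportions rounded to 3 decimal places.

p̂₁ = 414/731 = 0.5663 and p̂₂ = 126/975 = 0.1292.
SE₁ = √(p̂₁(1−p̂₁)/n₁) = √(0.5663·0.4337/731) = 0.01833; SE₂ = √(0.1292·0.8708/975) = 0.01074.
Independent samples: SE of the difference = √(SE₁² + SE₂²) = √(0.0003359889 + 0.0001153476) = 0.02124.
z* for 90% confidence is 1.645, so the margin of error is 1.645 × 0.02124 = 0.03494.
Point estimate p̂₁ − p̂₂ = 0.5663 − 0.1292 = 0.4371.
0.4371 ± 0.03494 → (0.402, 0.472).

(0.402, 0.472)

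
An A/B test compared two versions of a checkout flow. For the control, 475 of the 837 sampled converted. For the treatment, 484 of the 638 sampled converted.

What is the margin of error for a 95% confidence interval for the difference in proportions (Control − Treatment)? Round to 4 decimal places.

0.0472

Sample proportions: 475/837 = 0.5675, 484/638 = 0.7586.
Each SE is √(p̂(1−p̂)/n): √(0.5675·0.4325/837) = 0.01712 and √(0.7586·0.2414/638) = 0.01694.
SE(p̂₁ − p̂₂) = √(SE₁² + SE₂²) = √(0.0002930944 + 0.0002869636) = 0.02408, since the two samples are independent.
At 95% confidence z* = 1.960; margin = 1.960 × 0.02408 = 0.04720.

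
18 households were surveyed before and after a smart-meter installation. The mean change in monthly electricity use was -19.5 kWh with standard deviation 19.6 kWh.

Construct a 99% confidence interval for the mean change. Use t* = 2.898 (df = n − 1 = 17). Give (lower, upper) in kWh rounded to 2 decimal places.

This is a matched-pairs design, so SE = s_d/√n = 19.6/√18 = 4.6198.
Margin = 2.898 × 4.6198 = 13.3882; the interval is -19.5 ± 13.3882 = (-32.89, -6.11).

(-32.89, -6.11)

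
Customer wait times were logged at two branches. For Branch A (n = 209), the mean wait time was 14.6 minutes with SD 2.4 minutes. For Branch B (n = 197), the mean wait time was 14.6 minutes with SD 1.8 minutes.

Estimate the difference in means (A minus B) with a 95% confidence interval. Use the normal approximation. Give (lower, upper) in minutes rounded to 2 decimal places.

(-0.41, 0.41)

Standard errors of each mean: 2.4/√209 = 0.1660 and 1.8/√197 = 0.1282.
SE(x̄₁ − x̄₂) = √(0.1660² + 0.1282²) = 0.2097 for independent samples with unequal variances.
With z* = 1.960, the margin is 1.960 × 0.2097 = 0.4110.
x̄₁ − x̄₂ = 14.6 − 14.6 = 0.0000; the interval is 0.0000 ± 0.4110 = (-0.41, 0.41).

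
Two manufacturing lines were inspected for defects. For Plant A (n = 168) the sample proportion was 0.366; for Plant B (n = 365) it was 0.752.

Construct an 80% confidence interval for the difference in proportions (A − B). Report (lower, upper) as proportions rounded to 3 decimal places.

SE₁ = √(p̂₁(1−p̂₁)/n₁) = √(0.3660·0.6340/168) = 0.03716; SE₂ = √(0.7520·0.2480/365) = 0.02260.
Independent samples: SE of the difference = √(SE₁² + SE₂²) = √(0.0013808656 + 0.00051076) = 0.04349.
z* for 80% confidence is 1.282, so the margin of error is 1.282 × 0.04349 = 0.05575.
Point estimate p̂₁ − p̂₂ = 0.3660 − 0.7520 = -0.3860.
-0.3860 ± 0.05575 → (-0.442, -0.330).

(-0.442, -0.330)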